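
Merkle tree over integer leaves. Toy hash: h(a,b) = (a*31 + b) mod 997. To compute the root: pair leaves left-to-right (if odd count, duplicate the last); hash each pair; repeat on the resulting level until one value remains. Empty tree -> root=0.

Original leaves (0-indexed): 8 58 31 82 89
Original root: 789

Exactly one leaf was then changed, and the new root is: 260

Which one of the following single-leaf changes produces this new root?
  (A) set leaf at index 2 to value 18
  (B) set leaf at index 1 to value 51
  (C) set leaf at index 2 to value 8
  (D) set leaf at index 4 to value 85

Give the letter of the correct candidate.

Answer: A

Derivation:
Original leaves: [8, 58, 31, 82, 89]
Target new root: 260
Try each candidate change and compute the resulting root:
Candidate A: set leaf[2] = 18 -> leaves = [8, 58, 18, 82, 89]
  L0: [8, 58, 18, 82, 89]
  L1: h(8,58)=(8*31+58)%997=306 h(18,82)=(18*31+82)%997=640 h(89,89)=(89*31+89)%997=854 -> [306, 640, 854]
  L2: h(306,640)=(306*31+640)%997=156 h(854,854)=(854*31+854)%997=409 -> [156, 409]
  L3: h(156,409)=(156*31+409)%997=260 -> [260]
  root = 260 == target 260  ** MATCH **
Candidate B: set leaf[1] = 51 -> leaves = [8, 51, 31, 82, 89]
  L0: [8, 51, 31, 82, 89]
  L1: h(8,51)=(8*31+51)%997=299 h(31,82)=(31*31+82)%997=46 h(89,89)=(89*31+89)%997=854 -> [299, 46, 854]
  L2: h(299,46)=(299*31+46)%997=342 h(854,854)=(854*31+854)%997=409 -> [342, 409]
  L3: h(342,409)=(342*31+409)%997=44 -> [44]
  root = 44 != target 260
Candidate C: set leaf[2] = 8 -> leaves = [8, 58, 8, 82, 89]
  L0: [8, 58, 8, 82, 89]
  L1: h(8,58)=(8*31+58)%997=306 h(8,82)=(8*31+82)%997=330 h(89,89)=(89*31+89)%997=854 -> [306, 330, 854]
  L2: h(306,330)=(306*31+330)%997=843 h(854,854)=(854*31+854)%997=409 -> [843, 409]
  L3: h(843,409)=(843*31+409)%997=620 -> [620]
  root = 620 != target 260
Candidate D: set leaf[4] = 85 -> leaves = [8, 58, 31, 82, 85]
  L0: [8, 58, 31, 82, 85]
  L1: h(8,58)=(8*31+58)%997=306 h(31,82)=(31*31+82)%997=46 h(85,85)=(85*31+85)%997=726 -> [306, 46, 726]
  L2: h(306,46)=(306*31+46)%997=559 h(726,726)=(726*31+726)%997=301 -> [559, 301]
  L3: h(559,301)=(559*31+301)%997=681 -> [681]
  root = 681 != target 260
Candidate A produces the target root.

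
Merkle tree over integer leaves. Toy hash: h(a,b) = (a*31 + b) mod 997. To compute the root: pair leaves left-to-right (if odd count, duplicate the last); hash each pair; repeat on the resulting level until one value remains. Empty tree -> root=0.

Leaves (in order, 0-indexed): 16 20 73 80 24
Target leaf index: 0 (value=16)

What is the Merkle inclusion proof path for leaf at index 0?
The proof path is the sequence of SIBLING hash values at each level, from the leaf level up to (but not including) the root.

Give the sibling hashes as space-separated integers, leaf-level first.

L0 (leaves): [16, 20, 73, 80, 24], target index=0
L1: h(16,20)=(16*31+20)%997=516 [pair 0] h(73,80)=(73*31+80)%997=349 [pair 1] h(24,24)=(24*31+24)%997=768 [pair 2] -> [516, 349, 768]
  Sibling for proof at L0: 20
L2: h(516,349)=(516*31+349)%997=393 [pair 0] h(768,768)=(768*31+768)%997=648 [pair 1] -> [393, 648]
  Sibling for proof at L1: 349
L3: h(393,648)=(393*31+648)%997=867 [pair 0] -> [867]
  Sibling for proof at L2: 648
Root: 867
Proof path (sibling hashes from leaf to root): [20, 349, 648]

Answer: 20 349 648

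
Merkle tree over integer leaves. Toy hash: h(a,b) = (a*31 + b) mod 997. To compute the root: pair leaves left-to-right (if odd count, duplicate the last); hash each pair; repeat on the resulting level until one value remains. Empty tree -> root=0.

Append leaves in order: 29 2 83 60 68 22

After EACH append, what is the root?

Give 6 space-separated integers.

After append 29 (leaves=[29]):
  L0: [29]
  root=29
After append 2 (leaves=[29, 2]):
  L0: [29, 2]
  L1: h(29,2)=(29*31+2)%997=901 -> [901]
  root=901
After append 83 (leaves=[29, 2, 83]):
  L0: [29, 2, 83]
  L1: h(29,2)=(29*31+2)%997=901 h(83,83)=(83*31+83)%997=662 -> [901, 662]
  L2: h(901,662)=(901*31+662)%997=677 -> [677]
  root=677
After append 60 (leaves=[29, 2, 83, 60]):
  L0: [29, 2, 83, 60]
  L1: h(29,2)=(29*31+2)%997=901 h(83,60)=(83*31+60)%997=639 -> [901, 639]
  L2: h(901,639)=(901*31+639)%997=654 -> [654]
  root=654
After append 68 (leaves=[29, 2, 83, 60, 68]):
  L0: [29, 2, 83, 60, 68]
  L1: h(29,2)=(29*31+2)%997=901 h(83,60)=(83*31+60)%997=639 h(68,68)=(68*31+68)%997=182 -> [901, 639, 182]
  L2: h(901,639)=(901*31+639)%997=654 h(182,182)=(182*31+182)%997=839 -> [654, 839]
  L3: h(654,839)=(654*31+839)%997=176 -> [176]
  root=176
After append 22 (leaves=[29, 2, 83, 60, 68, 22]):
  L0: [29, 2, 83, 60, 68, 22]
  L1: h(29,2)=(29*31+2)%997=901 h(83,60)=(83*31+60)%997=639 h(68,22)=(68*31+22)%997=136 -> [901, 639, 136]
  L2: h(901,639)=(901*31+639)%997=654 h(136,136)=(136*31+136)%997=364 -> [654, 364]
  L3: h(654,364)=(654*31+364)%997=698 -> [698]
  root=698

Answer: 29 901 677 654 176 698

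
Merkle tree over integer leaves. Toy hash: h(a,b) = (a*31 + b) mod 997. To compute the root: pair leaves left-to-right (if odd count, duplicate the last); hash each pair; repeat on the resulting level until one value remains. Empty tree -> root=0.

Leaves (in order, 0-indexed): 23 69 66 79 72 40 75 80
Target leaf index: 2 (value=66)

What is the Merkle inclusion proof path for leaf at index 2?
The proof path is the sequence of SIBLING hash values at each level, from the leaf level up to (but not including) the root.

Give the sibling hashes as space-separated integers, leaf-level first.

Answer: 79 782 56

Derivation:
L0 (leaves): [23, 69, 66, 79, 72, 40, 75, 80], target index=2
L1: h(23,69)=(23*31+69)%997=782 [pair 0] h(66,79)=(66*31+79)%997=131 [pair 1] h(72,40)=(72*31+40)%997=278 [pair 2] h(75,80)=(75*31+80)%997=411 [pair 3] -> [782, 131, 278, 411]
  Sibling for proof at L0: 79
L2: h(782,131)=(782*31+131)%997=445 [pair 0] h(278,411)=(278*31+411)%997=56 [pair 1] -> [445, 56]
  Sibling for proof at L1: 782
L3: h(445,56)=(445*31+56)%997=890 [pair 0] -> [890]
  Sibling for proof at L2: 56
Root: 890
Proof path (sibling hashes from leaf to root): [79, 782, 56]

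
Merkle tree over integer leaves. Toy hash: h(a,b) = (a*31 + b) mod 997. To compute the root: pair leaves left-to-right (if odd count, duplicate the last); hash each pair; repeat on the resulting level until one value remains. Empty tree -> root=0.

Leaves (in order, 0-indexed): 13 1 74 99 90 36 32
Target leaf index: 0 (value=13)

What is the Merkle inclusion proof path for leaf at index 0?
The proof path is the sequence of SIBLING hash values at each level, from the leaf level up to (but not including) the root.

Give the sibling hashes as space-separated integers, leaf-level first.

L0 (leaves): [13, 1, 74, 99, 90, 36, 32], target index=0
L1: h(13,1)=(13*31+1)%997=404 [pair 0] h(74,99)=(74*31+99)%997=399 [pair 1] h(90,36)=(90*31+36)%997=832 [pair 2] h(32,32)=(32*31+32)%997=27 [pair 3] -> [404, 399, 832, 27]
  Sibling for proof at L0: 1
L2: h(404,399)=(404*31+399)%997=959 [pair 0] h(832,27)=(832*31+27)%997=894 [pair 1] -> [959, 894]
  Sibling for proof at L1: 399
L3: h(959,894)=(959*31+894)%997=713 [pair 0] -> [713]
  Sibling for proof at L2: 894
Root: 713
Proof path (sibling hashes from leaf to root): [1, 399, 894]

Answer: 1 399 894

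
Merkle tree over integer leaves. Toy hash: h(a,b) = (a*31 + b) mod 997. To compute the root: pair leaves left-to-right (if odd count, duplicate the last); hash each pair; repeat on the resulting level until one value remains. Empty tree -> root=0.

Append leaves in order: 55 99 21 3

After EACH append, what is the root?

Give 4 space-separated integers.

After append 55 (leaves=[55]):
  L0: [55]
  root=55
After append 99 (leaves=[55, 99]):
  L0: [55, 99]
  L1: h(55,99)=(55*31+99)%997=807 -> [807]
  root=807
After append 21 (leaves=[55, 99, 21]):
  L0: [55, 99, 21]
  L1: h(55,99)=(55*31+99)%997=807 h(21,21)=(21*31+21)%997=672 -> [807, 672]
  L2: h(807,672)=(807*31+672)%997=764 -> [764]
  root=764
After append 3 (leaves=[55, 99, 21, 3]):
  L0: [55, 99, 21, 3]
  L1: h(55,99)=(55*31+99)%997=807 h(21,3)=(21*31+3)%997=654 -> [807, 654]
  L2: h(807,654)=(807*31+654)%997=746 -> [746]
  root=746

Answer: 55 807 764 746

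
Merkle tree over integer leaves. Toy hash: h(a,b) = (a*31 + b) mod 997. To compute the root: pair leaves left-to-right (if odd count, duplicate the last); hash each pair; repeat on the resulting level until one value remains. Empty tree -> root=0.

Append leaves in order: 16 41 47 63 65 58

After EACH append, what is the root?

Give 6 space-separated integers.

Answer: 16 537 205 221 630 406

Derivation:
After append 16 (leaves=[16]):
  L0: [16]
  root=16
After append 41 (leaves=[16, 41]):
  L0: [16, 41]
  L1: h(16,41)=(16*31+41)%997=537 -> [537]
  root=537
After append 47 (leaves=[16, 41, 47]):
  L0: [16, 41, 47]
  L1: h(16,41)=(16*31+41)%997=537 h(47,47)=(47*31+47)%997=507 -> [537, 507]
  L2: h(537,507)=(537*31+507)%997=205 -> [205]
  root=205
After append 63 (leaves=[16, 41, 47, 63]):
  L0: [16, 41, 47, 63]
  L1: h(16,41)=(16*31+41)%997=537 h(47,63)=(47*31+63)%997=523 -> [537, 523]
  L2: h(537,523)=(537*31+523)%997=221 -> [221]
  root=221
After append 65 (leaves=[16, 41, 47, 63, 65]):
  L0: [16, 41, 47, 63, 65]
  L1: h(16,41)=(16*31+41)%997=537 h(47,63)=(47*31+63)%997=523 h(65,65)=(65*31+65)%997=86 -> [537, 523, 86]
  L2: h(537,523)=(537*31+523)%997=221 h(86,86)=(86*31+86)%997=758 -> [221, 758]
  L3: h(221,758)=(221*31+758)%997=630 -> [630]
  root=630
After append 58 (leaves=[16, 41, 47, 63, 65, 58]):
  L0: [16, 41, 47, 63, 65, 58]
  L1: h(16,41)=(16*31+41)%997=537 h(47,63)=(47*31+63)%997=523 h(65,58)=(65*31+58)%997=79 -> [537, 523, 79]
  L2: h(537,523)=(537*31+523)%997=221 h(79,79)=(79*31+79)%997=534 -> [221, 534]
  L3: h(221,534)=(221*31+534)%997=406 -> [406]
  root=406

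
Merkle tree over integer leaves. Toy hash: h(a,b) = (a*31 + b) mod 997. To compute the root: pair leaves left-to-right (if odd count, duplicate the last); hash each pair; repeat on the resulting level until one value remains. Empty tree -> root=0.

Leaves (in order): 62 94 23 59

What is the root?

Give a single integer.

L0: [62, 94, 23, 59]
L1: h(62,94)=(62*31+94)%997=22 h(23,59)=(23*31+59)%997=772 -> [22, 772]
L2: h(22,772)=(22*31+772)%997=457 -> [457]

Answer: 457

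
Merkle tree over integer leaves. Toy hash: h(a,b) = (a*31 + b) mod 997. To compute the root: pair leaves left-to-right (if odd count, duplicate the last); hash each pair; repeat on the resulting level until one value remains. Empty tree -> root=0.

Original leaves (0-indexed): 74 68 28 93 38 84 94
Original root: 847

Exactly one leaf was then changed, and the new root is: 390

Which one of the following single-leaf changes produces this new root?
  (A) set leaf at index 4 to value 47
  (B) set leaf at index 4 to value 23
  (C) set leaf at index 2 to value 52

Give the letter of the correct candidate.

Answer: B

Derivation:
Original leaves: [74, 68, 28, 93, 38, 84, 94]
Target new root: 390
Try each candidate change and compute the resulting root:
Candidate A: set leaf[4] = 47 -> leaves = [74, 68, 28, 93, 47, 84, 94]
  L0: [74, 68, 28, 93, 47, 84, 94]
  L1: h(74,68)=(74*31+68)%997=368 h(28,93)=(28*31+93)%997=961 h(47,84)=(47*31+84)%997=544 h(94,94)=(94*31+94)%997=17 -> [368, 961, 544, 17]
  L2: h(368,961)=(368*31+961)%997=405 h(544,17)=(544*31+17)%997=929 -> [405, 929]
  L3: h(405,929)=(405*31+929)%997=523 -> [523]
  root = 523 != target 390
Candidate B: set leaf[4] = 23 -> leaves = [74, 68, 28, 93, 23, 84, 94]
  L0: [74, 68, 28, 93, 23, 84, 94]
  L1: h(74,68)=(74*31+68)%997=368 h(28,93)=(28*31+93)%997=961 h(23,84)=(23*31+84)%997=797 h(94,94)=(94*31+94)%997=17 -> [368, 961, 797, 17]
  L2: h(368,961)=(368*31+961)%997=405 h(797,17)=(797*31+17)%997=796 -> [405, 796]
  L3: h(405,796)=(405*31+796)%997=390 -> [390]
  root = 390 == target 390  ** MATCH **
Candidate C: set leaf[2] = 52 -> leaves = [74, 68, 52, 93, 38, 84, 94]
  L0: [74, 68, 52, 93, 38, 84, 94]
  L1: h(74,68)=(74*31+68)%997=368 h(52,93)=(52*31+93)%997=708 h(38,84)=(38*31+84)%997=265 h(94,94)=(94*31+94)%997=17 -> [368, 708, 265, 17]
  L2: h(368,708)=(368*31+708)%997=152 h(265,17)=(265*31+17)%997=256 -> [152, 256]
  L3: h(152,256)=(152*31+256)%997=980 -> [980]
  root = 980 != target 390
Candidate B produces the target root.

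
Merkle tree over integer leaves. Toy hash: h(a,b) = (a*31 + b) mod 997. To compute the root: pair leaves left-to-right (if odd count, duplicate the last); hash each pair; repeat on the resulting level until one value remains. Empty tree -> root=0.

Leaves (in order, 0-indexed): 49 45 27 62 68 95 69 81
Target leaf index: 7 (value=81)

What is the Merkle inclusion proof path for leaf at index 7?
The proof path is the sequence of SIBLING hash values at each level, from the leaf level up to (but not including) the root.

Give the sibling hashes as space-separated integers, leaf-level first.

L0 (leaves): [49, 45, 27, 62, 68, 95, 69, 81], target index=7
L1: h(49,45)=(49*31+45)%997=567 [pair 0] h(27,62)=(27*31+62)%997=899 [pair 1] h(68,95)=(68*31+95)%997=209 [pair 2] h(69,81)=(69*31+81)%997=226 [pair 3] -> [567, 899, 209, 226]
  Sibling for proof at L0: 69
L2: h(567,899)=(567*31+899)%997=530 [pair 0] h(209,226)=(209*31+226)%997=723 [pair 1] -> [530, 723]
  Sibling for proof at L1: 209
L3: h(530,723)=(530*31+723)%997=204 [pair 0] -> [204]
  Sibling for proof at L2: 530
Root: 204
Proof path (sibling hashes from leaf to root): [69, 209, 530]

Answer: 69 209 530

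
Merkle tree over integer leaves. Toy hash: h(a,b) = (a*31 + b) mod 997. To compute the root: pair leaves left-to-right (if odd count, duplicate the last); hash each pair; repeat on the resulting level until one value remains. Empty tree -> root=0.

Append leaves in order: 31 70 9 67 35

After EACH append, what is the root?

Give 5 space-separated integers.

Answer: 31 34 345 403 477

Derivation:
After append 31 (leaves=[31]):
  L0: [31]
  root=31
After append 70 (leaves=[31, 70]):
  L0: [31, 70]
  L1: h(31,70)=(31*31+70)%997=34 -> [34]
  root=34
After append 9 (leaves=[31, 70, 9]):
  L0: [31, 70, 9]
  L1: h(31,70)=(31*31+70)%997=34 h(9,9)=(9*31+9)%997=288 -> [34, 288]
  L2: h(34,288)=(34*31+288)%997=345 -> [345]
  root=345
After append 67 (leaves=[31, 70, 9, 67]):
  L0: [31, 70, 9, 67]
  L1: h(31,70)=(31*31+70)%997=34 h(9,67)=(9*31+67)%997=346 -> [34, 346]
  L2: h(34,346)=(34*31+346)%997=403 -> [403]
  root=403
After append 35 (leaves=[31, 70, 9, 67, 35]):
  L0: [31, 70, 9, 67, 35]
  L1: h(31,70)=(31*31+70)%997=34 h(9,67)=(9*31+67)%997=346 h(35,35)=(35*31+35)%997=123 -> [34, 346, 123]
  L2: h(34,346)=(34*31+346)%997=403 h(123,123)=(123*31+123)%997=945 -> [403, 945]
  L3: h(403,945)=(403*31+945)%997=477 -> [477]
  root=477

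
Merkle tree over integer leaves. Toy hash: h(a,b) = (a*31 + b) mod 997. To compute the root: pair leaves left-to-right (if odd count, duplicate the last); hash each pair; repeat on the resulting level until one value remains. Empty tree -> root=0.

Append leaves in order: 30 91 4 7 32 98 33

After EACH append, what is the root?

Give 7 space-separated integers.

After append 30 (leaves=[30]):
  L0: [30]
  root=30
After append 91 (leaves=[30, 91]):
  L0: [30, 91]
  L1: h(30,91)=(30*31+91)%997=24 -> [24]
  root=24
After append 4 (leaves=[30, 91, 4]):
  L0: [30, 91, 4]
  L1: h(30,91)=(30*31+91)%997=24 h(4,4)=(4*31+4)%997=128 -> [24, 128]
  L2: h(24,128)=(24*31+128)%997=872 -> [872]
  root=872
After append 7 (leaves=[30, 91, 4, 7]):
  L0: [30, 91, 4, 7]
  L1: h(30,91)=(30*31+91)%997=24 h(4,7)=(4*31+7)%997=131 -> [24, 131]
  L2: h(24,131)=(24*31+131)%997=875 -> [875]
  root=875
After append 32 (leaves=[30, 91, 4, 7, 32]):
  L0: [30, 91, 4, 7, 32]
  L1: h(30,91)=(30*31+91)%997=24 h(4,7)=(4*31+7)%997=131 h(32,32)=(32*31+32)%997=27 -> [24, 131, 27]
  L2: h(24,131)=(24*31+131)%997=875 h(27,27)=(27*31+27)%997=864 -> [875, 864]
  L3: h(875,864)=(875*31+864)%997=73 -> [73]
  root=73
After append 98 (leaves=[30, 91, 4, 7, 32, 98]):
  L0: [30, 91, 4, 7, 32, 98]
  L1: h(30,91)=(30*31+91)%997=24 h(4,7)=(4*31+7)%997=131 h(32,98)=(32*31+98)%997=93 -> [24, 131, 93]
  L2: h(24,131)=(24*31+131)%997=875 h(93,93)=(93*31+93)%997=982 -> [875, 982]
  L3: h(875,982)=(875*31+982)%997=191 -> [191]
  root=191
After append 33 (leaves=[30, 91, 4, 7, 32, 98, 33]):
  L0: [30, 91, 4, 7, 32, 98, 33]
  L1: h(30,91)=(30*31+91)%997=24 h(4,7)=(4*31+7)%997=131 h(32,98)=(32*31+98)%997=93 h(33,33)=(33*31+33)%997=59 -> [24, 131, 93, 59]
  L2: h(24,131)=(24*31+131)%997=875 h(93,59)=(93*31+59)%997=948 -> [875, 948]
  L3: h(875,948)=(875*31+948)%997=157 -> [157]
  root=157

Answer: 30 24 872 875 73 191 157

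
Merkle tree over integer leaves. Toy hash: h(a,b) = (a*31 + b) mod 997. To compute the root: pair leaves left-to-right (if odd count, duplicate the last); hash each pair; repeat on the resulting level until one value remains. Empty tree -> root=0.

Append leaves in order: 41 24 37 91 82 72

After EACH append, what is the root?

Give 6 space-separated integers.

Answer: 41 298 452 506 951 631

Derivation:
After append 41 (leaves=[41]):
  L0: [41]
  root=41
After append 24 (leaves=[41, 24]):
  L0: [41, 24]
  L1: h(41,24)=(41*31+24)%997=298 -> [298]
  root=298
After append 37 (leaves=[41, 24, 37]):
  L0: [41, 24, 37]
  L1: h(41,24)=(41*31+24)%997=298 h(37,37)=(37*31+37)%997=187 -> [298, 187]
  L2: h(298,187)=(298*31+187)%997=452 -> [452]
  root=452
After append 91 (leaves=[41, 24, 37, 91]):
  L0: [41, 24, 37, 91]
  L1: h(41,24)=(41*31+24)%997=298 h(37,91)=(37*31+91)%997=241 -> [298, 241]
  L2: h(298,241)=(298*31+241)%997=506 -> [506]
  root=506
After append 82 (leaves=[41, 24, 37, 91, 82]):
  L0: [41, 24, 37, 91, 82]
  L1: h(41,24)=(41*31+24)%997=298 h(37,91)=(37*31+91)%997=241 h(82,82)=(82*31+82)%997=630 -> [298, 241, 630]
  L2: h(298,241)=(298*31+241)%997=506 h(630,630)=(630*31+630)%997=220 -> [506, 220]
  L3: h(506,220)=(506*31+220)%997=951 -> [951]
  root=951
After append 72 (leaves=[41, 24, 37, 91, 82, 72]):
  L0: [41, 24, 37, 91, 82, 72]
  L1: h(41,24)=(41*31+24)%997=298 h(37,91)=(37*31+91)%997=241 h(82,72)=(82*31+72)%997=620 -> [298, 241, 620]
  L2: h(298,241)=(298*31+241)%997=506 h(620,620)=(620*31+620)%997=897 -> [506, 897]
  L3: h(506,897)=(506*31+897)%997=631 -> [631]
  root=631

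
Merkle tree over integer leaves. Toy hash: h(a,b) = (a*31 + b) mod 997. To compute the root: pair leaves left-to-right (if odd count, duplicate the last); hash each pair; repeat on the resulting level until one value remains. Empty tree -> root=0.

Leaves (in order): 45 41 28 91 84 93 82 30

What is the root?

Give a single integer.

Answer: 404

Derivation:
L0: [45, 41, 28, 91, 84, 93, 82, 30]
L1: h(45,41)=(45*31+41)%997=439 h(28,91)=(28*31+91)%997=959 h(84,93)=(84*31+93)%997=703 h(82,30)=(82*31+30)%997=578 -> [439, 959, 703, 578]
L2: h(439,959)=(439*31+959)%997=610 h(703,578)=(703*31+578)%997=437 -> [610, 437]
L3: h(610,437)=(610*31+437)%997=404 -> [404]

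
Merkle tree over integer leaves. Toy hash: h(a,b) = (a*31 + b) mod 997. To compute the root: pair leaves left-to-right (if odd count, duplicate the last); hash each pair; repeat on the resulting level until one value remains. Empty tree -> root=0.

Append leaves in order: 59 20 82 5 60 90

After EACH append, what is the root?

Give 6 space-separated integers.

After append 59 (leaves=[59]):
  L0: [59]
  root=59
After append 20 (leaves=[59, 20]):
  L0: [59, 20]
  L1: h(59,20)=(59*31+20)%997=852 -> [852]
  root=852
After append 82 (leaves=[59, 20, 82]):
  L0: [59, 20, 82]
  L1: h(59,20)=(59*31+20)%997=852 h(82,82)=(82*31+82)%997=630 -> [852, 630]
  L2: h(852,630)=(852*31+630)%997=123 -> [123]
  root=123
After append 5 (leaves=[59, 20, 82, 5]):
  L0: [59, 20, 82, 5]
  L1: h(59,20)=(59*31+20)%997=852 h(82,5)=(82*31+5)%997=553 -> [852, 553]
  L2: h(852,553)=(852*31+553)%997=46 -> [46]
  root=46
After append 60 (leaves=[59, 20, 82, 5, 60]):
  L0: [59, 20, 82, 5, 60]
  L1: h(59,20)=(59*31+20)%997=852 h(82,5)=(82*31+5)%997=553 h(60,60)=(60*31+60)%997=923 -> [852, 553, 923]
  L2: h(852,553)=(852*31+553)%997=46 h(923,923)=(923*31+923)%997=623 -> [46, 623]
  L3: h(46,623)=(46*31+623)%997=55 -> [55]
  root=55
After append 90 (leaves=[59, 20, 82, 5, 60, 90]):
  L0: [59, 20, 82, 5, 60, 90]
  L1: h(59,20)=(59*31+20)%997=852 h(82,5)=(82*31+5)%997=553 h(60,90)=(60*31+90)%997=953 -> [852, 553, 953]
  L2: h(852,553)=(852*31+553)%997=46 h(953,953)=(953*31+953)%997=586 -> [46, 586]
  L3: h(46,586)=(46*31+586)%997=18 -> [18]
  root=18

Answer: 59 852 123 46 55 18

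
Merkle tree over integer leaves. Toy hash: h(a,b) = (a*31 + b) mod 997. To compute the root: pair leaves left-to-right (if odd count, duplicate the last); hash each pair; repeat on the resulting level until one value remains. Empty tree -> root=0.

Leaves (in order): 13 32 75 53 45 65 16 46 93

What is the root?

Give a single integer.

Answer: 939

Derivation:
L0: [13, 32, 75, 53, 45, 65, 16, 46, 93]
L1: h(13,32)=(13*31+32)%997=435 h(75,53)=(75*31+53)%997=384 h(45,65)=(45*31+65)%997=463 h(16,46)=(16*31+46)%997=542 h(93,93)=(93*31+93)%997=982 -> [435, 384, 463, 542, 982]
L2: h(435,384)=(435*31+384)%997=908 h(463,542)=(463*31+542)%997=937 h(982,982)=(982*31+982)%997=517 -> [908, 937, 517]
L3: h(908,937)=(908*31+937)%997=172 h(517,517)=(517*31+517)%997=592 -> [172, 592]
L4: h(172,592)=(172*31+592)%997=939 -> [939]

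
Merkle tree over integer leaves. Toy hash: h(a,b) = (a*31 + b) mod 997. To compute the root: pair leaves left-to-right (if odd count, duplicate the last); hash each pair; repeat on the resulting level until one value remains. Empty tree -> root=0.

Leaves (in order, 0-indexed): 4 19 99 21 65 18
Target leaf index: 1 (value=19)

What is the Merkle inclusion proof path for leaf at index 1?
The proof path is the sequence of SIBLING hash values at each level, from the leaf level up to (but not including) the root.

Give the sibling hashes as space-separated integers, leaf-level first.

Answer: 4 99 251

Derivation:
L0 (leaves): [4, 19, 99, 21, 65, 18], target index=1
L1: h(4,19)=(4*31+19)%997=143 [pair 0] h(99,21)=(99*31+21)%997=99 [pair 1] h(65,18)=(65*31+18)%997=39 [pair 2] -> [143, 99, 39]
  Sibling for proof at L0: 4
L2: h(143,99)=(143*31+99)%997=544 [pair 0] h(39,39)=(39*31+39)%997=251 [pair 1] -> [544, 251]
  Sibling for proof at L1: 99
L3: h(544,251)=(544*31+251)%997=166 [pair 0] -> [166]
  Sibling for proof at L2: 251
Root: 166
Proof path (sibling hashes from leaf to root): [4, 99, 251]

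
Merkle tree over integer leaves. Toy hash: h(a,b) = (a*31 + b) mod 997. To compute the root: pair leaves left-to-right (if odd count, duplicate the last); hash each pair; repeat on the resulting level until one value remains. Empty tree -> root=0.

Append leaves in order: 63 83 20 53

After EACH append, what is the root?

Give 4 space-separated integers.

After append 63 (leaves=[63]):
  L0: [63]
  root=63
After append 83 (leaves=[63, 83]):
  L0: [63, 83]
  L1: h(63,83)=(63*31+83)%997=42 -> [42]
  root=42
After append 20 (leaves=[63, 83, 20]):
  L0: [63, 83, 20]
  L1: h(63,83)=(63*31+83)%997=42 h(20,20)=(20*31+20)%997=640 -> [42, 640]
  L2: h(42,640)=(42*31+640)%997=945 -> [945]
  root=945
After append 53 (leaves=[63, 83, 20, 53]):
  L0: [63, 83, 20, 53]
  L1: h(63,83)=(63*31+83)%997=42 h(20,53)=(20*31+53)%997=673 -> [42, 673]
  L2: h(42,673)=(42*31+673)%997=978 -> [978]
  root=978

Answer: 63 42 945 978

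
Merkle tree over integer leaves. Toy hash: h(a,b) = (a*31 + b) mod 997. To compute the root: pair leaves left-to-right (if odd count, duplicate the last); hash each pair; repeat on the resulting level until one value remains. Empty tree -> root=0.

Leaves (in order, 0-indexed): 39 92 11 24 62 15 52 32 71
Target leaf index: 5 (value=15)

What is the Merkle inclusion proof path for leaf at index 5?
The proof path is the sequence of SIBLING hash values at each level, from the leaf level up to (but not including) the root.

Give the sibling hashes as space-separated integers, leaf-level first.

Answer: 62 647 816 527

Derivation:
L0 (leaves): [39, 92, 11, 24, 62, 15, 52, 32, 71], target index=5
L1: h(39,92)=(39*31+92)%997=304 [pair 0] h(11,24)=(11*31+24)%997=365 [pair 1] h(62,15)=(62*31+15)%997=940 [pair 2] h(52,32)=(52*31+32)%997=647 [pair 3] h(71,71)=(71*31+71)%997=278 [pair 4] -> [304, 365, 940, 647, 278]
  Sibling for proof at L0: 62
L2: h(304,365)=(304*31+365)%997=816 [pair 0] h(940,647)=(940*31+647)%997=874 [pair 1] h(278,278)=(278*31+278)%997=920 [pair 2] -> [816, 874, 920]
  Sibling for proof at L1: 647
L3: h(816,874)=(816*31+874)%997=248 [pair 0] h(920,920)=(920*31+920)%997=527 [pair 1] -> [248, 527]
  Sibling for proof at L2: 816
L4: h(248,527)=(248*31+527)%997=239 [pair 0] -> [239]
  Sibling for proof at L3: 527
Root: 239
Proof path (sibling hashes from leaf to root): [62, 647, 816, 527]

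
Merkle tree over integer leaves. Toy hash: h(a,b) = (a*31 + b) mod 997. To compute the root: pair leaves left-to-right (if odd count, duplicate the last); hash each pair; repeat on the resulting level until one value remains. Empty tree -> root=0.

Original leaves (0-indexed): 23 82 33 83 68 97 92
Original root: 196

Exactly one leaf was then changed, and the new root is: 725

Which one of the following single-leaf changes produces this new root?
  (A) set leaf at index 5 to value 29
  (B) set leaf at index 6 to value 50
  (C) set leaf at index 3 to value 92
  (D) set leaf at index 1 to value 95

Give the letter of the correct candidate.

Original leaves: [23, 82, 33, 83, 68, 97, 92]
Target new root: 725
Try each candidate change and compute the resulting root:
Candidate A: set leaf[5] = 29 -> leaves = [23, 82, 33, 83, 68, 29, 92]
  L0: [23, 82, 33, 83, 68, 29, 92]
  L1: h(23,82)=(23*31+82)%997=795 h(33,83)=(33*31+83)%997=109 h(68,29)=(68*31+29)%997=143 h(92,92)=(92*31+92)%997=950 -> [795, 109, 143, 950]
  L2: h(795,109)=(795*31+109)%997=826 h(143,950)=(143*31+950)%997=398 -> [826, 398]
  L3: h(826,398)=(826*31+398)%997=82 -> [82]
  root = 82 != target 725
Candidate B: set leaf[6] = 50 -> leaves = [23, 82, 33, 83, 68, 97, 50]
  L0: [23, 82, 33, 83, 68, 97, 50]
  L1: h(23,82)=(23*31+82)%997=795 h(33,83)=(33*31+83)%997=109 h(68,97)=(68*31+97)%997=211 h(50,50)=(50*31+50)%997=603 -> [795, 109, 211, 603]
  L2: h(795,109)=(795*31+109)%997=826 h(211,603)=(211*31+603)%997=165 -> [826, 165]
  L3: h(826,165)=(826*31+165)%997=846 -> [846]
  root = 846 != target 725
Candidate C: set leaf[3] = 92 -> leaves = [23, 82, 33, 92, 68, 97, 92]
  L0: [23, 82, 33, 92, 68, 97, 92]
  L1: h(23,82)=(23*31+82)%997=795 h(33,92)=(33*31+92)%997=118 h(68,97)=(68*31+97)%997=211 h(92,92)=(92*31+92)%997=950 -> [795, 118, 211, 950]
  L2: h(795,118)=(795*31+118)%997=835 h(211,950)=(211*31+950)%997=512 -> [835, 512]
  L3: h(835,512)=(835*31+512)%997=475 -> [475]
  root = 475 != target 725
Candidate D: set leaf[1] = 95 -> leaves = [23, 95, 33, 83, 68, 97, 92]
  L0: [23, 95, 33, 83, 68, 97, 92]
  L1: h(23,95)=(23*31+95)%997=808 h(33,83)=(33*31+83)%997=109 h(68,97)=(68*31+97)%997=211 h(92,92)=(92*31+92)%997=950 -> [808, 109, 211, 950]
  L2: h(808,109)=(808*31+109)%997=232 h(211,950)=(211*31+950)%997=512 -> [232, 512]
  L3: h(232,512)=(232*31+512)%997=725 -> [725]
  root = 725 == target 725  ** MATCH **
Candidate D produces the target root.

Answer: D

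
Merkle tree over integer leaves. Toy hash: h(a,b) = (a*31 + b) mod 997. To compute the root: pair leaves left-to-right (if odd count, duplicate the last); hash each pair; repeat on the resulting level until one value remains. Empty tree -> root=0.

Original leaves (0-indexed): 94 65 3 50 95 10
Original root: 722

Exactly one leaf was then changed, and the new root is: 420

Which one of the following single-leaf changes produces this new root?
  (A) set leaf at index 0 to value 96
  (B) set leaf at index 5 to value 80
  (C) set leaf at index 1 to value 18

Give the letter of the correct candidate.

Original leaves: [94, 65, 3, 50, 95, 10]
Target new root: 420
Try each candidate change and compute the resulting root:
Candidate A: set leaf[0] = 96 -> leaves = [96, 65, 3, 50, 95, 10]
  L0: [96, 65, 3, 50, 95, 10]
  L1: h(96,65)=(96*31+65)%997=50 h(3,50)=(3*31+50)%997=143 h(95,10)=(95*31+10)%997=961 -> [50, 143, 961]
  L2: h(50,143)=(50*31+143)%997=696 h(961,961)=(961*31+961)%997=842 -> [696, 842]
  L3: h(696,842)=(696*31+842)%997=484 -> [484]
  root = 484 != target 420
Candidate B: set leaf[5] = 80 -> leaves = [94, 65, 3, 50, 95, 80]
  L0: [94, 65, 3, 50, 95, 80]
  L1: h(94,65)=(94*31+65)%997=985 h(3,50)=(3*31+50)%997=143 h(95,80)=(95*31+80)%997=34 -> [985, 143, 34]
  L2: h(985,143)=(985*31+143)%997=768 h(34,34)=(34*31+34)%997=91 -> [768, 91]
  L3: h(768,91)=(768*31+91)%997=968 -> [968]
  root = 968 != target 420
Candidate C: set leaf[1] = 18 -> leaves = [94, 18, 3, 50, 95, 10]
  L0: [94, 18, 3, 50, 95, 10]
  L1: h(94,18)=(94*31+18)%997=938 h(3,50)=(3*31+50)%997=143 h(95,10)=(95*31+10)%997=961 -> [938, 143, 961]
  L2: h(938,143)=(938*31+143)%997=308 h(961,961)=(961*31+961)%997=842 -> [308, 842]
  L3: h(308,842)=(308*31+842)%997=420 -> [420]
  root = 420 == target 420  ** MATCH **
Candidate C produces the target root.

Answer: C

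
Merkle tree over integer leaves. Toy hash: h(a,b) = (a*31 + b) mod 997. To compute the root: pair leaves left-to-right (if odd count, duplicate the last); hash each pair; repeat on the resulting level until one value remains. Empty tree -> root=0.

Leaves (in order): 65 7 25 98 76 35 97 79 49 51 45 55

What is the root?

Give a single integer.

L0: [65, 7, 25, 98, 76, 35, 97, 79, 49, 51, 45, 55]
L1: h(65,7)=(65*31+7)%997=28 h(25,98)=(25*31+98)%997=873 h(76,35)=(76*31+35)%997=397 h(97,79)=(97*31+79)%997=95 h(49,51)=(49*31+51)%997=573 h(45,55)=(45*31+55)%997=453 -> [28, 873, 397, 95, 573, 453]
L2: h(28,873)=(28*31+873)%997=744 h(397,95)=(397*31+95)%997=438 h(573,453)=(573*31+453)%997=270 -> [744, 438, 270]
L3: h(744,438)=(744*31+438)%997=571 h(270,270)=(270*31+270)%997=664 -> [571, 664]
L4: h(571,664)=(571*31+664)%997=419 -> [419]

Answer: 419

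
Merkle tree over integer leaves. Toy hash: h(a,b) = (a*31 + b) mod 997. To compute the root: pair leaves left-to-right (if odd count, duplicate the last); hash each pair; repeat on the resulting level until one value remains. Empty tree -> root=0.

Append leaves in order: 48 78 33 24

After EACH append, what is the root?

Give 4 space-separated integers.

After append 48 (leaves=[48]):
  L0: [48]
  root=48
After append 78 (leaves=[48, 78]):
  L0: [48, 78]
  L1: h(48,78)=(48*31+78)%997=569 -> [569]
  root=569
After append 33 (leaves=[48, 78, 33]):
  L0: [48, 78, 33]
  L1: h(48,78)=(48*31+78)%997=569 h(33,33)=(33*31+33)%997=59 -> [569, 59]
  L2: h(569,59)=(569*31+59)%997=749 -> [749]
  root=749
After append 24 (leaves=[48, 78, 33, 24]):
  L0: [48, 78, 33, 24]
  L1: h(48,78)=(48*31+78)%997=569 h(33,24)=(33*31+24)%997=50 -> [569, 50]
  L2: h(569,50)=(569*31+50)%997=740 -> [740]
  root=740

Answer: 48 569 749 740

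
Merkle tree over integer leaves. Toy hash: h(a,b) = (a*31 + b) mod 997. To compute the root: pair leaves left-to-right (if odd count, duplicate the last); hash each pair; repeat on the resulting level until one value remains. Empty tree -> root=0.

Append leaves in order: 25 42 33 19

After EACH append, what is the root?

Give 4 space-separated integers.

Answer: 25 817 461 447

Derivation:
After append 25 (leaves=[25]):
  L0: [25]
  root=25
After append 42 (leaves=[25, 42]):
  L0: [25, 42]
  L1: h(25,42)=(25*31+42)%997=817 -> [817]
  root=817
After append 33 (leaves=[25, 42, 33]):
  L0: [25, 42, 33]
  L1: h(25,42)=(25*31+42)%997=817 h(33,33)=(33*31+33)%997=59 -> [817, 59]
  L2: h(817,59)=(817*31+59)%997=461 -> [461]
  root=461
After append 19 (leaves=[25, 42, 33, 19]):
  L0: [25, 42, 33, 19]
  L1: h(25,42)=(25*31+42)%997=817 h(33,19)=(33*31+19)%997=45 -> [817, 45]
  L2: h(817,45)=(817*31+45)%997=447 -> [447]
  root=447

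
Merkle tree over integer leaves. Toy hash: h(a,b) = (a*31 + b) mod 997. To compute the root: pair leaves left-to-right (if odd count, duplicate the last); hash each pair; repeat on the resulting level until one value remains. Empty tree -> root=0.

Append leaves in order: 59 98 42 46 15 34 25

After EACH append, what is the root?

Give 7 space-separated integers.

After append 59 (leaves=[59]):
  L0: [59]
  root=59
After append 98 (leaves=[59, 98]):
  L0: [59, 98]
  L1: h(59,98)=(59*31+98)%997=930 -> [930]
  root=930
After append 42 (leaves=[59, 98, 42]):
  L0: [59, 98, 42]
  L1: h(59,98)=(59*31+98)%997=930 h(42,42)=(42*31+42)%997=347 -> [930, 347]
  L2: h(930,347)=(930*31+347)%997=264 -> [264]
  root=264
After append 46 (leaves=[59, 98, 42, 46]):
  L0: [59, 98, 42, 46]
  L1: h(59,98)=(59*31+98)%997=930 h(42,46)=(42*31+46)%997=351 -> [930, 351]
  L2: h(930,351)=(930*31+351)%997=268 -> [268]
  root=268
After append 15 (leaves=[59, 98, 42, 46, 15]):
  L0: [59, 98, 42, 46, 15]
  L1: h(59,98)=(59*31+98)%997=930 h(42,46)=(42*31+46)%997=351 h(15,15)=(15*31+15)%997=480 -> [930, 351, 480]
  L2: h(930,351)=(930*31+351)%997=268 h(480,480)=(480*31+480)%997=405 -> [268, 405]
  L3: h(268,405)=(268*31+405)%997=737 -> [737]
  root=737
After append 34 (leaves=[59, 98, 42, 46, 15, 34]):
  L0: [59, 98, 42, 46, 15, 34]
  L1: h(59,98)=(59*31+98)%997=930 h(42,46)=(42*31+46)%997=351 h(15,34)=(15*31+34)%997=499 -> [930, 351, 499]
  L2: h(930,351)=(930*31+351)%997=268 h(499,499)=(499*31+499)%997=16 -> [268, 16]
  L3: h(268,16)=(268*31+16)%997=348 -> [348]
  root=348
After append 25 (leaves=[59, 98, 42, 46, 15, 34, 25]):
  L0: [59, 98, 42, 46, 15, 34, 25]
  L1: h(59,98)=(59*31+98)%997=930 h(42,46)=(42*31+46)%997=351 h(15,34)=(15*31+34)%997=499 h(25,25)=(25*31+25)%997=800 -> [930, 351, 499, 800]
  L2: h(930,351)=(930*31+351)%997=268 h(499,800)=(499*31+800)%997=317 -> [268, 317]
  L3: h(268,317)=(268*31+317)%997=649 -> [649]
  root=649

Answer: 59 930 264 268 737 348 649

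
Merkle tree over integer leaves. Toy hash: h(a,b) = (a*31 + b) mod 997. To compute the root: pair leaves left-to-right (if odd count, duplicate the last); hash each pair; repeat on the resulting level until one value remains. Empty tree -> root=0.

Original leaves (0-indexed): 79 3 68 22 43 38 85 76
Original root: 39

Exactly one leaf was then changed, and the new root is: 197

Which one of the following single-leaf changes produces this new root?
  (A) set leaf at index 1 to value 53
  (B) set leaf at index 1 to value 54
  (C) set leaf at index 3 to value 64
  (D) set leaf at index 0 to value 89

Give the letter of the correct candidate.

Original leaves: [79, 3, 68, 22, 43, 38, 85, 76]
Target new root: 197
Try each candidate change and compute the resulting root:
Candidate A: set leaf[1] = 53 -> leaves = [79, 53, 68, 22, 43, 38, 85, 76]
  L0: [79, 53, 68, 22, 43, 38, 85, 76]
  L1: h(79,53)=(79*31+53)%997=508 h(68,22)=(68*31+22)%997=136 h(43,38)=(43*31+38)%997=374 h(85,76)=(85*31+76)%997=717 -> [508, 136, 374, 717]
  L2: h(508,136)=(508*31+136)%997=929 h(374,717)=(374*31+717)%997=347 -> [929, 347]
  L3: h(929,347)=(929*31+347)%997=233 -> [233]
  root = 233 != target 197
Candidate B: set leaf[1] = 54 -> leaves = [79, 54, 68, 22, 43, 38, 85, 76]
  L0: [79, 54, 68, 22, 43, 38, 85, 76]
  L1: h(79,54)=(79*31+54)%997=509 h(68,22)=(68*31+22)%997=136 h(43,38)=(43*31+38)%997=374 h(85,76)=(85*31+76)%997=717 -> [509, 136, 374, 717]
  L2: h(509,136)=(509*31+136)%997=960 h(374,717)=(374*31+717)%997=347 -> [960, 347]
  L3: h(960,347)=(960*31+347)%997=197 -> [197]
  root = 197 == target 197  ** MATCH **
Candidate C: set leaf[3] = 64 -> leaves = [79, 3, 68, 64, 43, 38, 85, 76]
  L0: [79, 3, 68, 64, 43, 38, 85, 76]
  L1: h(79,3)=(79*31+3)%997=458 h(68,64)=(68*31+64)%997=178 h(43,38)=(43*31+38)%997=374 h(85,76)=(85*31+76)%997=717 -> [458, 178, 374, 717]
  L2: h(458,178)=(458*31+178)%997=418 h(374,717)=(374*31+717)%997=347 -> [418, 347]
  L3: h(418,347)=(418*31+347)%997=344 -> [344]
  root = 344 != target 197
Candidate D: set leaf[0] = 89 -> leaves = [89, 3, 68, 22, 43, 38, 85, 76]
  L0: [89, 3, 68, 22, 43, 38, 85, 76]
  L1: h(89,3)=(89*31+3)%997=768 h(68,22)=(68*31+22)%997=136 h(43,38)=(43*31+38)%997=374 h(85,76)=(85*31+76)%997=717 -> [768, 136, 374, 717]
  L2: h(768,136)=(768*31+136)%997=16 h(374,717)=(374*31+717)%997=347 -> [16, 347]
  L3: h(16,347)=(16*31+347)%997=843 -> [843]
  root = 843 != target 197
Candidate B produces the target root.

Answer: B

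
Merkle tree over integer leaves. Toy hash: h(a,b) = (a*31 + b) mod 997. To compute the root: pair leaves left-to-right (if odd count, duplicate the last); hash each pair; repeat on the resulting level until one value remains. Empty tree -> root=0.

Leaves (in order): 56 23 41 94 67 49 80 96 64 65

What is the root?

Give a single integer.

Answer: 579

Derivation:
L0: [56, 23, 41, 94, 67, 49, 80, 96, 64, 65]
L1: h(56,23)=(56*31+23)%997=762 h(41,94)=(41*31+94)%997=368 h(67,49)=(67*31+49)%997=132 h(80,96)=(80*31+96)%997=582 h(64,65)=(64*31+65)%997=55 -> [762, 368, 132, 582, 55]
L2: h(762,368)=(762*31+368)%997=62 h(132,582)=(132*31+582)%997=686 h(55,55)=(55*31+55)%997=763 -> [62, 686, 763]
L3: h(62,686)=(62*31+686)%997=614 h(763,763)=(763*31+763)%997=488 -> [614, 488]
L4: h(614,488)=(614*31+488)%997=579 -> [579]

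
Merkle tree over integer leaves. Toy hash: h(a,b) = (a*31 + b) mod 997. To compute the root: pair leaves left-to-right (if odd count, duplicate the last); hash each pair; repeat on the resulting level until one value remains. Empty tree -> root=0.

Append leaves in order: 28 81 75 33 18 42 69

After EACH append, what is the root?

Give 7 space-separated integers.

After append 28 (leaves=[28]):
  L0: [28]
  root=28
After append 81 (leaves=[28, 81]):
  L0: [28, 81]
  L1: h(28,81)=(28*31+81)%997=949 -> [949]
  root=949
After append 75 (leaves=[28, 81, 75]):
  L0: [28, 81, 75]
  L1: h(28,81)=(28*31+81)%997=949 h(75,75)=(75*31+75)%997=406 -> [949, 406]
  L2: h(949,406)=(949*31+406)%997=912 -> [912]
  root=912
After append 33 (leaves=[28, 81, 75, 33]):
  L0: [28, 81, 75, 33]
  L1: h(28,81)=(28*31+81)%997=949 h(75,33)=(75*31+33)%997=364 -> [949, 364]
  L2: h(949,364)=(949*31+364)%997=870 -> [870]
  root=870
After append 18 (leaves=[28, 81, 75, 33, 18]):
  L0: [28, 81, 75, 33, 18]
  L1: h(28,81)=(28*31+81)%997=949 h(75,33)=(75*31+33)%997=364 h(18,18)=(18*31+18)%997=576 -> [949, 364, 576]
  L2: h(949,364)=(949*31+364)%997=870 h(576,576)=(576*31+576)%997=486 -> [870, 486]
  L3: h(870,486)=(870*31+486)%997=537 -> [537]
  root=537
After append 42 (leaves=[28, 81, 75, 33, 18, 42]):
  L0: [28, 81, 75, 33, 18, 42]
  L1: h(28,81)=(28*31+81)%997=949 h(75,33)=(75*31+33)%997=364 h(18,42)=(18*31+42)%997=600 -> [949, 364, 600]
  L2: h(949,364)=(949*31+364)%997=870 h(600,600)=(600*31+600)%997=257 -> [870, 257]
  L3: h(870,257)=(870*31+257)%997=308 -> [308]
  root=308
After append 69 (leaves=[28, 81, 75, 33, 18, 42, 69]):
  L0: [28, 81, 75, 33, 18, 42, 69]
  L1: h(28,81)=(28*31+81)%997=949 h(75,33)=(75*31+33)%997=364 h(18,42)=(18*31+42)%997=600 h(69,69)=(69*31+69)%997=214 -> [949, 364, 600, 214]
  L2: h(949,364)=(949*31+364)%997=870 h(600,214)=(600*31+214)%997=868 -> [870, 868]
  L3: h(870,868)=(870*31+868)%997=919 -> [919]
  root=919

Answer: 28 949 912 870 537 308 919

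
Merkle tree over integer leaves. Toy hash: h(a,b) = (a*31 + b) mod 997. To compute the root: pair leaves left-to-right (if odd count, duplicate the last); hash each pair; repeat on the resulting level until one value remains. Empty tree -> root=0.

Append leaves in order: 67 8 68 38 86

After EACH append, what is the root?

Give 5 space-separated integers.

Answer: 67 91 12 979 767

Derivation:
After append 67 (leaves=[67]):
  L0: [67]
  root=67
After append 8 (leaves=[67, 8]):
  L0: [67, 8]
  L1: h(67,8)=(67*31+8)%997=91 -> [91]
  root=91
After append 68 (leaves=[67, 8, 68]):
  L0: [67, 8, 68]
  L1: h(67,8)=(67*31+8)%997=91 h(68,68)=(68*31+68)%997=182 -> [91, 182]
  L2: h(91,182)=(91*31+182)%997=12 -> [12]
  root=12
After append 38 (leaves=[67, 8, 68, 38]):
  L0: [67, 8, 68, 38]
  L1: h(67,8)=(67*31+8)%997=91 h(68,38)=(68*31+38)%997=152 -> [91, 152]
  L2: h(91,152)=(91*31+152)%997=979 -> [979]
  root=979
After append 86 (leaves=[67, 8, 68, 38, 86]):
  L0: [67, 8, 68, 38, 86]
  L1: h(67,8)=(67*31+8)%997=91 h(68,38)=(68*31+38)%997=152 h(86,86)=(86*31+86)%997=758 -> [91, 152, 758]
  L2: h(91,152)=(91*31+152)%997=979 h(758,758)=(758*31+758)%997=328 -> [979, 328]
  L3: h(979,328)=(979*31+328)%997=767 -> [767]
  root=767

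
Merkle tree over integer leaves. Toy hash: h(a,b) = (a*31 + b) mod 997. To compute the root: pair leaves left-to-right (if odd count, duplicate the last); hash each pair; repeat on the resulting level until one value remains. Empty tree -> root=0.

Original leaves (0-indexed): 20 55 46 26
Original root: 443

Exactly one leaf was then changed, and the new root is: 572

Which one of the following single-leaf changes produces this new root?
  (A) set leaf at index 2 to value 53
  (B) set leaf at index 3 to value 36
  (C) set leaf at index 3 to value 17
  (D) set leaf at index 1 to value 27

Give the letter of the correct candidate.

Answer: D

Derivation:
Original leaves: [20, 55, 46, 26]
Target new root: 572
Try each candidate change and compute the resulting root:
Candidate A: set leaf[2] = 53 -> leaves = [20, 55, 53, 26]
  L0: [20, 55, 53, 26]
  L1: h(20,55)=(20*31+55)%997=675 h(53,26)=(53*31+26)%997=672 -> [675, 672]
  L2: h(675,672)=(675*31+672)%997=660 -> [660]
  root = 660 != target 572
Candidate B: set leaf[3] = 36 -> leaves = [20, 55, 46, 36]
  L0: [20, 55, 46, 36]
  L1: h(20,55)=(20*31+55)%997=675 h(46,36)=(46*31+36)%997=465 -> [675, 465]
  L2: h(675,465)=(675*31+465)%997=453 -> [453]
  root = 453 != target 572
Candidate C: set leaf[3] = 17 -> leaves = [20, 55, 46, 17]
  L0: [20, 55, 46, 17]
  L1: h(20,55)=(20*31+55)%997=675 h(46,17)=(46*31+17)%997=446 -> [675, 446]
  L2: h(675,446)=(675*31+446)%997=434 -> [434]
  root = 434 != target 572
Candidate D: set leaf[1] = 27 -> leaves = [20, 27, 46, 26]
  L0: [20, 27, 46, 26]
  L1: h(20,27)=(20*31+27)%997=647 h(46,26)=(46*31+26)%997=455 -> [647, 455]
  L2: h(647,455)=(647*31+455)%997=572 -> [572]
  root = 572 == target 572  ** MATCH **
Candidate D produces the target root.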